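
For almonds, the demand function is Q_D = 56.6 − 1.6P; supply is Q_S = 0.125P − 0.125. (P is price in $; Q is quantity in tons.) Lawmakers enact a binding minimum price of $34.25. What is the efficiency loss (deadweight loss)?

In inverse form: demand P = 35.375 − 0.625Q, supply P = 1 + 8Q.
Competitive equilibrium: 35.375 − 0.625Q = 1 + 8Q → Q* = 3.9855, P* = 32.8841.
At the floor P = 34.25, quantity demanded = (35.375 − 34.25)/0.625 = 1.8.
Sellers' marginal cost at Q' = 1.8: 1 + 8·1.8 = 15.4.
ΔQ = 3.9855 − 1.8 = 2.1855; wedge = 34.25 − 15.4 = 18.85.
Welfare loss = ½ × 2.1855 × 18.85 = $20.60.

$20.60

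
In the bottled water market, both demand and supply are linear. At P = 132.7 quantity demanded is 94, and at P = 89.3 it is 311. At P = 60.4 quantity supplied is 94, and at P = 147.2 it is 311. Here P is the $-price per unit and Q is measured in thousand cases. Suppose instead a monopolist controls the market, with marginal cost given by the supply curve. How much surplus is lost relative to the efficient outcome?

$862.69 thousand

Demand slope = (89.3 − 132.7)/(311 − 94) = −0.2, so P = 151.5 − 0.2Q.
Supply slope = (147.2 − 60.4)/(311 − 94) = 0.4, so P = 22.8 + 0.4Q.
Competitive equilibrium: 151.5 − 0.2Q = 22.8 + 0.4Q → Q* = 214.5, P* = 108.6.
Marginal revenue: MR = 151.5 − 0.4Q. Set MR = MC: 151.5 − 0.4Q = 22.8 + 0.4Q → Q_m = 160.875.
Price P_m = 151.5 − 0.2·160.875 = 119.325; MC(Q_m) = 22.8 + 0.4·160.875 = 87.15.
Competitive Q* = 214.5, so ΔQ = 53.625; wedge = 119.325 − 87.15 = 32.175.
Welfare loss = ½ × 53.625 × 32.175 = $862.69 thousand.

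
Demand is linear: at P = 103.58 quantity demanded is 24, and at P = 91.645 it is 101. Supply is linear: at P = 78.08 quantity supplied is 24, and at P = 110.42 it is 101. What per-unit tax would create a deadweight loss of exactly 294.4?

18.4

Demand slope = (91.645 − 103.58)/(101 − 24) = −0.155, so P = 107.3 − 0.155Q.
Supply slope = (110.42 − 78.08)/(101 − 24) = 0.42, so P = 68 + 0.42Q.
Competitive equilibrium: 107.3 − 0.155Q = 68 + 0.42Q → Q* = 68.3478, P* = 96.7061.
A tax t gives ΔQ = t/0.575 and wedge t, so DWL = t²/1.15.
t²/1.15 = 294.4 → t² = 338.56 → t = 18.4.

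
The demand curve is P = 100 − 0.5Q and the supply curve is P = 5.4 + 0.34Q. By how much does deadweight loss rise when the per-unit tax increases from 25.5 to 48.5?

1013.10

Competitive equilibrium: 100 − 0.5Q = 5.4 + 0.34Q → Q* = 112.619, P* = 43.6905.
For a per-unit tax t: ΔQ = t/0.84, so DWL = ½·t·(t/0.84) = t²/1.68.
At t = 25.5: DWL = 387.054. At t = 48.5: DWL = 1400.149.
Increase = 1400.149 − 387.054 = 1013.10.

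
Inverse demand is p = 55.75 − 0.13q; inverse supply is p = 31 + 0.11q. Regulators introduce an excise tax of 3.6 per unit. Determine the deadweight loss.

Competitive equilibrium: 55.75 − 0.13q = 31 + 0.11q → q* = 103.125, p* = 42.3438.
With the tax, the buyer price exceeds the seller price by 3.6: (55.75 − 0.13q) − (31 + 0.11q) = 3.6 → q' = 88.125.
Δq = 103.125 − 88.125 = 15; the wedge equals the tax, 3.6.
Deadweight loss = ½ × 15 × 3.6 = 27.

27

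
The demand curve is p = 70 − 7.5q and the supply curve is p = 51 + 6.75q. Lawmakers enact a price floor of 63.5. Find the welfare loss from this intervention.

Competitive equilibrium: 70 − 7.5q = 51 + 6.75q → q* = 1.3333, p* = 60.
At the floor p = 63.5, quantity demanded = (70 − 63.5)/7.5 = 0.8667.
Sellers' marginal cost at q' = 0.8667: 51 + 6.75·0.8667 = 56.8502.
Δq = 1.3333 − 0.8667 = 0.4666; wedge = 63.5 − 56.8502 = 6.6498.
Welfare loss = ½ × 0.4666 × 6.6498 = 1.55.

1.55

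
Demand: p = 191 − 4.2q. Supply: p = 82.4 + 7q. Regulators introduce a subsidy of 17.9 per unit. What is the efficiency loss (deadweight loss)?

14.30

Competitive equilibrium: 191 − 4.2q = 82.4 + 7q → q* = 9.6964, p* = 150.275.
The subsidy lowers effective supply by 17.9: p = 64.5 + 7q.
New quantity: 191 − 4.2q = 64.5 + 7q → q' = 11.2946.
Overproduction Δq = 11.2946 − 9.6964 = 1.5982; wedge = subsidy = 17.9.
DWL = ½ × 1.5982 × 17.9 = 14.30.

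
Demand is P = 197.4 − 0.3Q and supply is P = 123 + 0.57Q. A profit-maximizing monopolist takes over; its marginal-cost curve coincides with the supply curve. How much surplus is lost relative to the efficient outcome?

209.15

Competitive equilibrium: 197.4 − 0.3Q = 123 + 0.57Q → Q* = 85.51724, P* = 171.74483.
Marginal revenue: MR = 197.4 − 0.6Q. Set MR = MC: 197.4 − 0.6Q = 123 + 0.57Q → Q_m = 63.58974.
Price P_m = 197.4 − 0.3·63.58974 = 178.32308; MC(Q_m) = 123 + 0.57·63.58974 = 159.24615.
Competitive Q* = 85.51724, so ΔQ = 21.9275; wedge = 178.32308 − 159.24615 = 19.07693.
DWL = ½ × 21.9275 × 19.07693 = 209.15.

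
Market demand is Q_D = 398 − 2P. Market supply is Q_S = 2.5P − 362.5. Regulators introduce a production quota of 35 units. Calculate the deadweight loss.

281.25

In inverse form: demand P = 199 − 0.5Q, supply P = 145 + 0.4Q.
Competitive equilibrium: 199 − 0.5Q = 145 + 0.4Q → Q* = 60, P* = 169.
At Q = 35: demand price = 199 − 0.5·35 = 181.5; supply price = 145 + 0.4·35 = 159.
ΔQ = 60 − 35 = 25; wedge = 181.5 − 159 = 22.5.
DWL = ½ × 25 × 22.5 = 281.25.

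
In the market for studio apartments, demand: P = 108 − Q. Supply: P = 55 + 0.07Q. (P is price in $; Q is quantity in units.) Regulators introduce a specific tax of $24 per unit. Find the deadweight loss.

Competitive equilibrium: 108 − Q = 55 + 0.07Q → Q* = 49.5327, P* = 58.4673.
With the tax, the buyer price exceeds the seller price by 24: (108 − Q) − (55 + 0.07Q) = 24 → Q' = 27.1028.
ΔQ = 49.5327 − 27.1028 = 22.4299; the wedge equals the tax, 24.
DWL = ½ × 22.4299 × 24 = $269.16.

$269.16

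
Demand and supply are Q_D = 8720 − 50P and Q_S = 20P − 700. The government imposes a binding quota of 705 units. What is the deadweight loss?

57921.45

In inverse form: demand P = 174.4 − 0.02Q, supply P = 35 + 0.05Q.
Competitive equilibrium: 174.4 − 0.02Q = 35 + 0.05Q → Q* = 1991.4286, P* = 134.5714.
At Q = 705: demand price = 174.4 − 0.02·705 = 160.3; supply price = 35 + 0.05·705 = 70.25.
ΔQ = 1991.4286 − 705 = 1286.4286; wedge = 160.3 − 70.25 = 90.05.
Welfare loss = ½ × 1286.4286 × 90.05 = 57921.45.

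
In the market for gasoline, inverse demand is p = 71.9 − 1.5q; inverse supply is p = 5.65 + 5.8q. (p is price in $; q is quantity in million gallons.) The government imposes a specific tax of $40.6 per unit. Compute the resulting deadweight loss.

Competitive equilibrium: 71.9 − 1.5q = 5.65 + 5.8q → q* = 9.0753, p* = 58.287.
With the tax, the buyer price exceeds the seller price by 40.6: (71.9 − 1.5q) − (5.65 + 5.8q) = 40.6 → q' = 3.5137.
Δq = 9.0753 − 3.5137 = 5.5616; the wedge equals the tax, 40.6.
The triangle = ½ × 5.5616 × 40.6 = $112.90 million.

$112.90 million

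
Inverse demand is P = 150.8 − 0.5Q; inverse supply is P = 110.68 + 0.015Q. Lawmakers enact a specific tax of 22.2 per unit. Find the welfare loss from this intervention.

Competitive equilibrium: 150.8 − 0.5Q = 110.68 + 0.015Q → Q* = 77.9029, P* = 111.8485.
With the tax, the buyer price exceeds the seller price by 22.2: (150.8 − 0.5Q) − (110.68 + 0.015Q) = 22.2 → Q' = 34.7961.
ΔQ = 77.9029 − 34.7961 = 43.1068; the wedge equals the tax, 22.2.
Deadweight loss = ½ × 43.1068 × 22.2 = 478.49.

478.49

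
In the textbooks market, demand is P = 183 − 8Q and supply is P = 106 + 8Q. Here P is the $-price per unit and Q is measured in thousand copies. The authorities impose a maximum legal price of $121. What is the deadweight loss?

Competitive equilibrium: 183 − 8Q = 106 + 8Q → Q* = 4.8125, P* = 144.5.
At the ceiling P = 121, quantity supplied = (121 − 106)/8 = 1.875.
Willingness to pay at Q' = 1.875: 183 − 8·1.875 = 168.
ΔQ = 4.8125 − 1.875 = 2.9375; wedge = 168 − 121 = 47.
Welfare loss = ½ × 2.9375 × 47 = $69.03 thousand.

$69.03 thousand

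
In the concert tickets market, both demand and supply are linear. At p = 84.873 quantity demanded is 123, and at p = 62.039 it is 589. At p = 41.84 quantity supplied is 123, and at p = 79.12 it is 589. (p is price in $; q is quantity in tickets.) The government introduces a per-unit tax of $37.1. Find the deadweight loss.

$5334.92

Demand slope = (62.039 − 84.873)/(589 − 123) = −0.049, so p = 90.9 − 0.049q.
Supply slope = (79.12 − 41.84)/(589 − 123) = 0.08, so p = 32 + 0.08q.
Competitive equilibrium: 90.9 − 0.049q = 32 + 0.08q → q* = 456.5891, p* = 68.5271.
With the tax, the buyer price exceeds the seller price by 37.1: (90.9 − 0.049q) − (32 + 0.08q) = 37.1 → q' = 168.9922.
Δq = 456.5891 − 168.9922 = 287.5969; the wedge equals the tax, 37.1.
The triangle = ½ × 287.5969 × 37.1 = $5334.92.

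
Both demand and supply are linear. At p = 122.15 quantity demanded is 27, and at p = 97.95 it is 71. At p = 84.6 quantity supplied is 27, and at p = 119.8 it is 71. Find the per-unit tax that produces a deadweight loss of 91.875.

15.75

Demand slope = (97.95 − 122.15)/(71 − 27) = −0.55, so p = 137 − 0.55q.
Supply slope = (119.8 − 84.6)/(71 − 27) = 0.8, so p = 63 + 0.8q.
Competitive equilibrium: 137 − 0.55q = 63 + 0.8q → q* = 54.8148, p* = 106.8519.
A tax t gives Δq = t/1.35 and wedge t, so DWL = t²/2.7.
t²/2.7 = 91.875 → t² = 248.0625 → t = 15.75.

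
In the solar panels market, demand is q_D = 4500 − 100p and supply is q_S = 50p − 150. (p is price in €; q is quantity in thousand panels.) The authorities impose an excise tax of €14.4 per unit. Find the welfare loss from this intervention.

€3456 thousand

In inverse form: demand p = 45 − 0.01q, supply p = 3 + 0.02q.
Competitive equilibrium: 45 − 0.01q = 3 + 0.02q → q* = 1400, p* = 31.
With the tax, the buyer price exceeds the seller price by 14.4: (45 − 0.01q) − (3 + 0.02q) = 14.4 → q' = 920.
Δq = 1400 − 920 = 480; the wedge equals the tax, 14.4.
Deadweight loss = ½ × 480 × 14.4 = €3456 thousand.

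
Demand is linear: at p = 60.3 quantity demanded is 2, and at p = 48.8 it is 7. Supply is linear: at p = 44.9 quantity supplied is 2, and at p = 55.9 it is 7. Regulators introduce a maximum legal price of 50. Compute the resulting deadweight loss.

2.74

Demand slope = (48.8 − 60.3)/(7 − 2) = −2.3, so p = 64.9 − 2.3q.
Supply slope = (55.9 − 44.9)/(7 − 2) = 2.2, so p = 40.5 + 2.2q.
Competitive equilibrium: 64.9 − 2.3q = 40.5 + 2.2q → q* = 5.4222, p* = 52.4289.
At the ceiling p = 50, quantity supplied = (50 − 40.5)/2.2 = 4.3182.
Willingness to pay at q' = 4.3182: 64.9 − 2.3·4.3182 = 54.9681.
Δq = 5.4222 − 4.3182 = 1.104; wedge = 54.9681 − 50 = 4.9681.
Welfare loss = ½ × 1.104 × 4.9681 = 2.74.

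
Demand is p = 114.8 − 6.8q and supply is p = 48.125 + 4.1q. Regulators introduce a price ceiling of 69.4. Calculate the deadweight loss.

4.69

Competitive equilibrium: 114.8 − 6.8q = 48.125 + 4.1q → q* = 6.117, p* = 73.2046.
At the ceiling p = 69.4, quantity supplied = (69.4 − 48.125)/4.1 = 5.189.
Willingness to pay at q' = 5.189: 114.8 − 6.8·5.189 = 79.5148.
Δq = 6.117 − 5.189 = 0.928; wedge = 79.5148 − 69.4 = 10.1148.
The triangle = ½ × 0.928 × 10.1148 = 4.69.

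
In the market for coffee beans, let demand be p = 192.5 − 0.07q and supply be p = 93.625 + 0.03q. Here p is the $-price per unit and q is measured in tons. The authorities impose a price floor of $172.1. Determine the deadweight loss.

$24312.86

Competitive equilibrium: 192.5 − 0.07q = 93.625 + 0.03q → q* = 988.75, p* = 123.2875.
At the floor p = 172.1, quantity demanded = (192.5 − 172.1)/0.07 = 291.42857.
Sellers' marginal cost at q' = 291.42857: 93.625 + 0.03·291.42857 = 102.36786.
Δq = 988.75 − 291.42857 = 697.32143; wedge = 172.1 − 102.36786 = 69.73214.
Welfare loss = ½ × 697.32143 × 69.73214 = $24312.86.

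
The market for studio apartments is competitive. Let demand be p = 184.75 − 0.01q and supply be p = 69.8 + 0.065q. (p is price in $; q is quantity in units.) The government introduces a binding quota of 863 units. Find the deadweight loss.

Competitive equilibrium: 184.75 − 0.01q = 69.8 + 0.065q → q* = 1532.66667, p* = 169.42333.
At q = 863: demand price = 184.75 − 0.01·863 = 176.12; supply price = 69.8 + 0.065·863 = 125.895.
Δq = 1532.66667 − 863 = 669.66667; wedge = 176.12 − 125.895 = 50.225.
Deadweight loss = ½ × 669.66667 × 50.225 = $16817.

$16817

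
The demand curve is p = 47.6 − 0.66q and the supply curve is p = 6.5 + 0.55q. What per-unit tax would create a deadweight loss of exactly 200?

Competitive equilibrium: 47.6 − 0.66q = 6.5 + 0.55q → q* = 33.9669, p* = 25.1818.
A tax t gives Δq = t/1.21 and wedge t, so DWL = t²/2.42.
t²/2.42 = 200 → t² = 484 → t = 22.

22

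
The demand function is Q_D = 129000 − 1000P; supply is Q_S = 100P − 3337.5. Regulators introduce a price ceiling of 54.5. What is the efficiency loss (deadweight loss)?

238179.55

In inverse form: demand P = 129 − 0.001Q, supply P = 33.375 + 0.01Q.
Competitive equilibrium: 129 − 0.001Q = 33.375 + 0.01Q → Q* = 8693.1818, P* = 120.3068.
At the ceiling P = 54.5, quantity supplied = (54.5 − 33.375)/0.01 = 2112.5.
Willingness to pay at Q' = 2112.5: 129 − 0.001·2112.5 = 126.8875.
ΔQ = 8693.1818 − 2112.5 = 6580.6818; wedge = 126.8875 − 54.5 = 72.3875.
Welfare loss = ½ × 6580.6818 × 72.3875 = 238179.55.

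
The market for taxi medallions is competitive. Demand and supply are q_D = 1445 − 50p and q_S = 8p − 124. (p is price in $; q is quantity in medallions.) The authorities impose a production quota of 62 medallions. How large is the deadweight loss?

In inverse form: demand p = 28.9 − 0.02q, supply p = 15.5 + 0.125q.
Competitive equilibrium: 28.9 − 0.02q = 15.5 + 0.125q → q* = 92.4138, p* = 27.0517.
At q = 62: demand price = 28.9 − 0.02·62 = 27.66; supply price = 15.5 + 0.125·62 = 23.25.
Δq = 92.4138 − 62 = 30.4138; wedge = 27.66 − 23.25 = 4.41.
Welfare loss = ½ × 30.4138 × 4.41 = $67.06.

$67.06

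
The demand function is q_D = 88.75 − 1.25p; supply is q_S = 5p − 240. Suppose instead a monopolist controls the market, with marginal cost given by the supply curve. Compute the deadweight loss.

52.25

In inverse form: demand p = 71 − 0.8q, supply p = 48 + 0.2q.
Competitive equilibrium: 71 − 0.8q = 48 + 0.2q → q* = 23, p* = 52.6.
Marginal revenue: MR = 71 − 1.6q. Set MR = MC: 71 − 1.6q = 48 + 0.2q → q_m = 12.7778.
Price p_m = 71 − 0.8·12.7778 = 60.7778; MC(q_m) = 48 + 0.2·12.7778 = 50.5556.
Competitive q* = 23, so Δq = 10.2222; wedge = 60.7778 − 50.5556 = 10.2222.
The triangle = ½ × 10.2222 × 10.2222 = 52.25.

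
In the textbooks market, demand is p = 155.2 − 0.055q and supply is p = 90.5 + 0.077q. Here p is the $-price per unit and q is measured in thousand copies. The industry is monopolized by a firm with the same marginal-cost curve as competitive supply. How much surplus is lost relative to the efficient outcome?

$1371.66 thousand

Competitive equilibrium: 155.2 − 0.055q = 90.5 + 0.077q → q* = 490.1515, p* = 128.2417.
Marginal revenue: MR = 155.2 − 0.11q. Set MR = MC: 155.2 − 0.11q = 90.5 + 0.077q → q_m = 345.9893.
Price p_m = 155.2 − 0.055·345.9893 = 136.1706; MC(q_m) = 90.5 + 0.077·345.9893 = 117.1412.
Competitive q* = 490.1515, so Δq = 144.1622; wedge = 136.1706 − 117.1412 = 19.0294.
The triangle = ½ × 144.1622 × 19.0294 = $1371.66 thousand.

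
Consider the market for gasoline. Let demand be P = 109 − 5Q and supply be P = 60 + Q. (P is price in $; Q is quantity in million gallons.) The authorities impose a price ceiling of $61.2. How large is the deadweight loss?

$145.60 million

Competitive equilibrium: 109 − 5Q = 60 + Q → Q* = 8.1667, P* = 68.1667.
At the ceiling P = 61.2, quantity supplied = (61.2 − 60)/1 = 1.2.
Willingness to pay at Q' = 1.2: 109 − 5·1.2 = 103.
ΔQ = 8.1667 − 1.2 = 6.9667; wedge = 103 − 61.2 = 41.8.
Welfare loss = ½ × 6.9667 × 41.8 = $145.60 million.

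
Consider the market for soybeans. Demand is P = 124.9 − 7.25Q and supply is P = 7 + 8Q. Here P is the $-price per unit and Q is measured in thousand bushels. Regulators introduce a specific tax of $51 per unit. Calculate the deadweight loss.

Competitive equilibrium: 124.9 − 7.25Q = 7 + 8Q → Q* = 7.7311, P* = 68.8492.
With the tax, the buyer price exceeds the seller price by 51: (124.9 − 7.25Q) − (7 + 8Q) = 51 → Q' = 4.3869.
ΔQ = 7.7311 − 4.3869 = 3.3442; the wedge equals the tax, 51.
The triangle = ½ × 3.3442 × 51 = $85.28 thousand.

$85.28 thousand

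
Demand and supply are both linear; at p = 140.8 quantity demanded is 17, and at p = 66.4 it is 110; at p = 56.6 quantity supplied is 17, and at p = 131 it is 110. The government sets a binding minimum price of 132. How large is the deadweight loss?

Demand slope = (66.4 − 140.8)/(110 − 17) = −0.8, so p = 154.4 − 0.8q.
Supply slope = (131 − 56.6)/(110 − 17) = 0.8, so p = 43 + 0.8q.
Competitive equilibrium: 154.4 − 0.8q = 43 + 0.8q → q* = 69.625, p* = 98.7.
At the floor p = 132, quantity demanded = (154.4 − 132)/0.8 = 28.
Sellers' marginal cost at q' = 28: 43 + 0.8·28 = 65.4.
Δq = 69.625 − 28 = 41.625; wedge = 132 − 65.4 = 66.6.
Welfare loss = ½ × 41.625 × 66.6 = 1386.11.

1386.11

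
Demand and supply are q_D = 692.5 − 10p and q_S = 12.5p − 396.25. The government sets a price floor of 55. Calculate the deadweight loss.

393.36

In inverse form: demand p = 69.25 − 0.1q, supply p = 31.7 + 0.08q.
Competitive equilibrium: 69.25 − 0.1q = 31.7 + 0.08q → q* = 208.6111, p* = 48.3889.
At the floor p = 55, quantity demanded = (69.25 − 55)/0.1 = 142.5.
Sellers' marginal cost at q' = 142.5: 31.7 + 0.08·142.5 = 43.1.
Δq = 208.6111 − 142.5 = 66.1111; wedge = 55 − 43.1 = 11.9.
Deadweight loss = ½ × 66.1111 × 11.9 = 393.36.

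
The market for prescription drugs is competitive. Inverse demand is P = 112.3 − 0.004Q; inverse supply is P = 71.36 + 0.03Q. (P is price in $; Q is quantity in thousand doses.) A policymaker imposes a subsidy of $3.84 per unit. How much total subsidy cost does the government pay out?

$5057.51 thousand

Competitive equilibrium: 112.3 − 0.004Q = 71.36 + 0.03Q → Q* = 1204.1176, P* = 107.4835.
The subsidy lowers effective supply by 3.84: P = 67.52 + 0.03Q.
New quantity: 112.3 − 0.004Q = 67.52 + 0.03Q → Q' = 1317.0588.
Total subsidy cost = 3.84 × 1317.0588 = $5057.51 thousand.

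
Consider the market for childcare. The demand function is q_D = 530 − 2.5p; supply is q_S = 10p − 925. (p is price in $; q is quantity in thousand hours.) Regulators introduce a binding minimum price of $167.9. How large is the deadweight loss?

$4144.14 thousand

In inverse form: demand p = 212 − 0.4q, supply p = 92.5 + 0.1q.
Competitive equilibrium: 212 − 0.4q = 92.5 + 0.1q → q* = 239, p* = 116.4.
At the floor p = 167.9, quantity demanded = (212 − 167.9)/0.4 = 110.25.
Sellers' marginal cost at q' = 110.25: 92.5 + 0.1·110.25 = 103.525.
Δq = 239 − 110.25 = 128.75; wedge = 167.9 − 103.525 = 64.375.
Welfare loss = ½ × 128.75 × 64.375 = $4144.14 thousand.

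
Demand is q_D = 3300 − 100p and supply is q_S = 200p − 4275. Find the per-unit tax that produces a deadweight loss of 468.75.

3.75

In inverse form: demand p = 33 − 0.01q, supply p = 21.375 + 0.005q.
Competitive equilibrium: 33 − 0.01q = 21.375 + 0.005q → q* = 775, p* = 25.25.
A tax t gives Δq = t/0.015 and wedge t, so DWL = t²/0.03.
t²/0.03 = 468.75 → t² = 14.0625 → t = 3.75.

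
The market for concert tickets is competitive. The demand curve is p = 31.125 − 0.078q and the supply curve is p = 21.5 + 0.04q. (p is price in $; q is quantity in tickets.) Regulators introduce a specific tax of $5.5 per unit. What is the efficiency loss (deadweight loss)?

Competitive equilibrium: 31.125 − 0.078q = 21.5 + 0.04q → q* = 81.5678, p* = 24.7627.
With the tax, the buyer price exceeds the seller price by 5.5: (31.125 − 0.078q) − (21.5 + 0.04q) = 5.5 → q' = 34.9576.
Δq = 81.5678 − 34.9576 = 46.6102; the wedge equals the tax, 5.5.
Welfare loss = ½ × 46.6102 × 5.5 = $128.18.

$128.18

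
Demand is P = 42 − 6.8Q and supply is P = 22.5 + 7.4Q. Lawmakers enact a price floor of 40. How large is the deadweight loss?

Competitive equilibrium: 42 − 6.8Q = 22.5 + 7.4Q → Q* = 1.3732, P* = 32.662.
At the floor P = 40, quantity demanded = (42 − 40)/6.8 = 0.2941.
Sellers' marginal cost at Q' = 0.2941: 22.5 + 7.4·0.2941 = 24.6763.
ΔQ = 1.3732 − 0.2941 = 1.0791; wedge = 40 − 24.6763 = 15.3237.
DWL = ½ × 1.0791 × 15.3237 = 8.27.

8.27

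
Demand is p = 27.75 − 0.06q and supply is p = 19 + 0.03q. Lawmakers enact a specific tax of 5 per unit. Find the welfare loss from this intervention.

138.89

Competitive equilibrium: 27.75 − 0.06q = 19 + 0.03q → q* = 97.2222, p* = 21.9167.
With the tax, the buyer price exceeds the seller price by 5: (27.75 − 0.06q) − (19 + 0.03q) = 5 → q' = 41.6667.
Δq = 97.2222 − 41.6667 = 55.5555; the wedge equals the tax, 5.
DWL = ½ × 55.5555 × 5 = 138.89.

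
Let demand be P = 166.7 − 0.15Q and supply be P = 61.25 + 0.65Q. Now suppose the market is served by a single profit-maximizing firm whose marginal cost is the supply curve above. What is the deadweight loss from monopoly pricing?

173.26

Competitive equilibrium: 166.7 − 0.15Q = 61.25 + 0.65Q → Q* = 131.8125, P* = 146.9281.
Marginal revenue: MR = 166.7 − 0.3Q. Set MR = MC: 166.7 − 0.3Q = 61.25 + 0.65Q → Q_m = 111.
Price P_m = 166.7 − 0.15·111 = 150.05; MC(Q_m) = 61.25 + 0.65·111 = 133.4.
Competitive Q* = 131.8125, so ΔQ = 20.8125; wedge = 150.05 − 133.4 = 16.65.
The triangle = ½ × 20.8125 × 16.65 = 173.26.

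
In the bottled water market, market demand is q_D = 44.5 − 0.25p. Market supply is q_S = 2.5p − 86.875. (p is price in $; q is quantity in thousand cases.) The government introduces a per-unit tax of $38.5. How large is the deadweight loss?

$168.44 thousand

In inverse form: demand p = 178 − 4q, supply p = 34.75 + 0.4q.
Competitive equilibrium: 178 − 4q = 34.75 + 0.4q → q* = 32.5568, p* = 47.7727.
With the tax, the buyer price exceeds the seller price by 38.5: (178 − 4q) − (34.75 + 0.4q) = 38.5 → q' = 23.8068.
Δq = 32.5568 − 23.8068 = 8.75; the wedge equals the tax, 38.5.
Welfare loss = ½ × 8.75 × 38.5 = $168.44 thousand.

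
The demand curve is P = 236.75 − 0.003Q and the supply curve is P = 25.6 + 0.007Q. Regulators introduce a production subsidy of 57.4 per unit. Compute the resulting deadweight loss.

164738

Competitive equilibrium: 236.75 − 0.003Q = 25.6 + 0.007Q → Q* = 21115, P* = 173.405.
The subsidy lowers effective supply by 57.4: P = 0.007Q − 31.8.
New quantity: 236.75 − 0.003Q = 0.007Q − 31.8 → Q' = 26855.
Overproduction ΔQ = 26855 − 21115 = 5740; wedge = subsidy = 57.4.
The triangle = ½ × 5740 × 57.4 = 164738.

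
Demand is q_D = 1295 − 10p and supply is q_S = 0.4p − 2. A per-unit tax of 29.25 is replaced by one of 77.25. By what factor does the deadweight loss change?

In inverse form: demand p = 129.5 − 0.1q, supply p = 5 + 2.5q.
Competitive equilibrium: 129.5 − 0.1q = 5 + 2.5q → q* = 47.8846, p* = 124.7115.
For a per-unit tax t: Δq = t/2.6, so DWL = ½·t·(t/2.6) = t²/5.2.
At t = 29.25: DWL = 164.531. At t = 77.25: DWL = 1147.608.
Ratio = (77.25/29.25)² = 6.975.

6.975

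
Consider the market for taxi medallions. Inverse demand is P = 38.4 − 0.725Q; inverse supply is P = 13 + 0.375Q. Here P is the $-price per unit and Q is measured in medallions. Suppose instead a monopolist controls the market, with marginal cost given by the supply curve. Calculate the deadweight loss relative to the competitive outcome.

$46.28

Competitive equilibrium: 38.4 − 0.725Q = 13 + 0.375Q → Q* = 23.0909, P* = 21.6591.
Marginal revenue: MR = 38.4 − 1.45Q. Set MR = MC: 38.4 − 1.45Q = 13 + 0.375Q → Q_m = 13.9178.
Price P_m = 38.4 − 0.725·13.9178 = 28.3096; MC(Q_m) = 13 + 0.375·13.9178 = 18.2192.
Competitive Q* = 23.0909, so ΔQ = 9.1731; wedge = 28.3096 − 18.2192 = 10.0904.
Deadweight loss = ½ × 9.1731 × 10.0904 = $46.28.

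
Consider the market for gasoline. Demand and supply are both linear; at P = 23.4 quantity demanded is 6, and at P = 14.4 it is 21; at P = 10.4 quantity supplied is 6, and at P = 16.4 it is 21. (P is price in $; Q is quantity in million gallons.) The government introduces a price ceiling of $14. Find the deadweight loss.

Demand slope = (14.4 − 23.4)/(21 − 6) = −0.6, so P = 27 − 0.6Q.
Supply slope = (16.4 − 10.4)/(21 − 6) = 0.4, so P = 8 + 0.4Q.
Competitive equilibrium: 27 − 0.6Q = 8 + 0.4Q → Q* = 19, P* = 15.6.
At the ceiling P = 14, quantity supplied = (14 − 8)/0.4 = 15.
Willingness to pay at Q' = 15: 27 − 0.6·15 = 18.
ΔQ = 19 − 15 = 4; wedge = 18 − 14 = 4.
The triangle = ½ × 4 × 4 = $8 million.

$8 million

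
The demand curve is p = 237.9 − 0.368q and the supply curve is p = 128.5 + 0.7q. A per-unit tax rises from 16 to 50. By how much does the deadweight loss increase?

Competitive equilibrium: 237.9 − 0.368q = 128.5 + 0.7q → q* = 102.4345, p* = 200.2041.
For a per-unit tax t: Δq = t/1.068, so DWL = ½·t·(t/1.068) = t²/2.136.
At t = 16: DWL = 119.85. At t = 50: DWL = 1170.412.
Increase = 1170.412 − 119.85 = 1050.56.

1050.56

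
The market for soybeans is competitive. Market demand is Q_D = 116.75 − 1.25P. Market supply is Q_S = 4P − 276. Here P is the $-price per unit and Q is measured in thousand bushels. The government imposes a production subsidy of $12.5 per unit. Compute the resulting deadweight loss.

$74.40 thousand

In inverse form: demand P = 93.4 − 0.8Q, supply P = 69 + 0.25Q.
Competitive equilibrium: 93.4 − 0.8Q = 69 + 0.25Q → Q* = 23.2381, P* = 74.80952.
The subsidy lowers effective supply by 12.5: P = 56.5 + 0.25Q.
New quantity: 93.4 − 0.8Q = 56.5 + 0.25Q → Q' = 35.14286.
Overproduction ΔQ = 35.14286 − 23.2381 = 11.90476; wedge = subsidy = 12.5.
Deadweight loss = ½ × 11.90476 × 12.5 = $74.40 thousand.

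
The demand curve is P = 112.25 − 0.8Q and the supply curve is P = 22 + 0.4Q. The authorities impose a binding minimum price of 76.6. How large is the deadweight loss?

Competitive equilibrium: 112.25 − 0.8Q = 22 + 0.4Q → Q* = 75.2083, P* = 52.0833.
At the floor P = 76.6, quantity demanded = (112.25 − 76.6)/0.8 = 44.5625.
Sellers' marginal cost at Q' = 44.5625: 22 + 0.4·44.5625 = 39.825.
ΔQ = 75.2083 − 44.5625 = 30.6458; wedge = 76.6 − 39.825 = 36.775.
Deadweight loss = ½ × 30.6458 × 36.775 = 563.50.

563.50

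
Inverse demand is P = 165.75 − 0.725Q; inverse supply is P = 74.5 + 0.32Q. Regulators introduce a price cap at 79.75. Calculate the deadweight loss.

2627.57

Competitive equilibrium: 165.75 − 0.725Q = 74.5 + 0.32Q → Q* = 87.3206, P* = 102.4426.
At the ceiling P = 79.75, quantity supplied = (79.75 − 74.5)/0.32 = 16.4063.
Willingness to pay at Q' = 16.4063: 165.75 − 0.725·16.4063 = 153.8554.
ΔQ = 87.3206 − 16.4063 = 70.9143; wedge = 153.8554 − 79.75 = 74.1054.
Welfare loss = ½ × 70.9143 × 74.1054 = 2627.57.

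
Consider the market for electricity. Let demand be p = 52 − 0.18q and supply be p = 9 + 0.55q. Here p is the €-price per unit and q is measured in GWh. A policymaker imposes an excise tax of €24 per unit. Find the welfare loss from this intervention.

Competitive equilibrium: 52 − 0.18q = 9 + 0.55q → q* = 58.9041, p* = 41.3973.
With the tax, the buyer price exceeds the seller price by 24: (52 − 0.18q) − (9 + 0.55q) = 24 → q' = 26.0274.
Δq = 58.9041 − 26.0274 = 32.8767; the wedge equals the tax, 24.
DWL = ½ × 32.8767 × 24 = €394.52.

€394.52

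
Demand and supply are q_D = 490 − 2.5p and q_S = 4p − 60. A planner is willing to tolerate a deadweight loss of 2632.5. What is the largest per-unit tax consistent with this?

In inverse form: demand p = 196 − 0.4q, supply p = 15 + 0.25q.
Competitive equilibrium: 196 − 0.4q = 15 + 0.25q → q* = 278.4615, p* = 84.6154.
A tax t gives Δq = t/0.65 and wedge t, so DWL = t²/1.3.
t²/1.3 = 2632.5 → t² = 3422.25 → t = 58.5.

58.5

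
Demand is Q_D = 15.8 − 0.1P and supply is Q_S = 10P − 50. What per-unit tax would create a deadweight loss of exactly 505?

101

In inverse form: demand P = 158 − 10Q, supply P = 5 + 0.1Q.
Competitive equilibrium: 158 − 10Q = 5 + 0.1Q → Q* = 15.1485, P* = 6.5149.
A tax t gives ΔQ = t/10.1 and wedge t, so DWL = t²/20.2.
t²/20.2 = 505 → t² = 10201 → t = 101.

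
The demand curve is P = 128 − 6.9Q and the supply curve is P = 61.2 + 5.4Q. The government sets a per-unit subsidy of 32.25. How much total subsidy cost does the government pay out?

Competitive equilibrium: 128 − 6.9Q = 61.2 + 5.4Q → Q* = 5.4309, P* = 90.5268.
The subsidy lowers effective supply by 32.25: P = 28.95 + 5.4Q.
New quantity: 128 − 6.9Q = 28.95 + 5.4Q → Q' = 8.0528.
Total subsidy cost = 32.25 × 8.0528 = 259.70.

259.70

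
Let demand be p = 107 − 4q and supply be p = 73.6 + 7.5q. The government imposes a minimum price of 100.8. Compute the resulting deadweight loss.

10.55

Competitive equilibrium: 107 − 4q = 73.6 + 7.5q → q* = 2.9043, p* = 95.3826.
At the floor p = 100.8, quantity demanded = (107 − 100.8)/4 = 1.55.
Sellers' marginal cost at q' = 1.55: 73.6 + 7.5·1.55 = 85.225.
Δq = 2.9043 − 1.55 = 1.3543; wedge = 100.8 − 85.225 = 15.575.
The triangle = ½ × 1.3543 × 15.575 = 10.55.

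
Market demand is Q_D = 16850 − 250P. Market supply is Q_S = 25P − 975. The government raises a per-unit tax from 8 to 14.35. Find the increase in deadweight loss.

1612.76

In inverse form: demand P = 67.4 − 0.004Q, supply P = 39 + 0.04Q.
Competitive equilibrium: 67.4 − 0.004Q = 39 + 0.04Q → Q* = 645.4545, P* = 64.8182.
For a per-unit tax t: ΔQ = t/0.044, so DWL = ½·t·(t/0.044) = t²/0.088.
At t = 8: DWL = 727.273. At t = 14.35: DWL = 2340.028.
Increase = 2340.028 − 727.273 = 1612.76.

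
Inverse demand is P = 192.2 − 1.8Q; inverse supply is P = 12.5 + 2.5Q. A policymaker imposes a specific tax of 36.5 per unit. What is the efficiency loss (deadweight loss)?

Competitive equilibrium: 192.2 − 1.8Q = 12.5 + 2.5Q → Q* = 41.7907, P* = 116.9767.
With the tax, the buyer price exceeds the seller price by 36.5: (192.2 − 1.8Q) − (12.5 + 2.5Q) = 36.5 → Q' = 33.3023.
ΔQ = 41.7907 − 33.3023 = 8.4884; the wedge equals the tax, 36.5.
Welfare loss = ½ × 8.4884 × 36.5 = 154.91.

154.91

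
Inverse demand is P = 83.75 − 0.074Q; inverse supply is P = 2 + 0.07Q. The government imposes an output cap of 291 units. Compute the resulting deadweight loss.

Competitive equilibrium: 83.75 − 0.074Q = 2 + 0.07Q → Q* = 567.7083, P* = 41.7396.
At Q = 291: demand price = 83.75 − 0.074·291 = 62.216; supply price = 2 + 0.07·291 = 22.37.
ΔQ = 567.7083 − 291 = 276.7083; wedge = 62.216 − 22.37 = 39.846.
Deadweight loss = ½ × 276.7083 × 39.846 = 5512.86.

5512.86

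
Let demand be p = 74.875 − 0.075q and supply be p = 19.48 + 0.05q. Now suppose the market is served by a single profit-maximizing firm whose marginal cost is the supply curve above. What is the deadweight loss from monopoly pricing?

Competitive equilibrium: 74.875 − 0.075q = 19.48 + 0.05q → q* = 443.16, p* = 41.638.
Marginal revenue: MR = 74.875 − 0.15q. Set MR = MC: 74.875 − 0.15q = 19.48 + 0.05q → q_m = 276.975.
Price p_m = 74.875 − 0.075·276.975 = 54.1019; MC(q_m) = 19.48 + 0.05·276.975 = 33.3288.
Competitive q* = 443.16, so Δq = 166.185; wedge = 54.1019 − 33.3288 = 20.7731.
DWL = ½ × 166.185 × 20.7731 = 1726.09.

1726.09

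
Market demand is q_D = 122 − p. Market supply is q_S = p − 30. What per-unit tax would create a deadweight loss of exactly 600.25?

In inverse form: demand p = 122 − q, supply p = 30 + q.
Competitive equilibrium: 122 − q = 30 + q → q* = 46, p* = 76.
A tax t gives Δq = t/2 and wedge t, so DWL = t²/4.
t²/4 = 600.25 → t² = 2401 → t = 49.

49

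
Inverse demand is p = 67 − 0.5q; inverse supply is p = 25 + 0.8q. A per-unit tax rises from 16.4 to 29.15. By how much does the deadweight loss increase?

Competitive equilibrium: 67 − 0.5q = 25 + 0.8q → q* = 32.3077, p* = 50.8462.
For a per-unit tax t: Δq = t/1.3, so DWL = ½·t·(t/1.3) = t²/2.6.
At t = 16.4: DWL = 103.446. At t = 29.15: DWL = 326.816.
Increase = 326.816 − 103.446 = 223.37.

223.37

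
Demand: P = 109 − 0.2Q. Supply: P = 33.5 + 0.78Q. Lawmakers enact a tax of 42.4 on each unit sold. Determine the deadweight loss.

917.22

Competitive equilibrium: 109 − 0.2Q = 33.5 + 0.78Q → Q* = 77.0408, P* = 93.5918.
With the tax, the buyer price exceeds the seller price by 42.4: (109 − 0.2Q) − (33.5 + 0.78Q) = 42.4 → Q' = 33.7755.
ΔQ = 77.0408 − 33.7755 = 43.2653; the wedge equals the tax, 42.4.
DWL = ½ × 43.2653 × 42.4 = 917.22.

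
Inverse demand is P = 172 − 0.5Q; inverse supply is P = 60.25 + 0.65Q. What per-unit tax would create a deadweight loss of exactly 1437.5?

57.5

Competitive equilibrium: 172 − 0.5Q = 60.25 + 0.65Q → Q* = 97.1739, P* = 123.413.
A tax t gives ΔQ = t/1.15 and wedge t, so DWL = t²/2.3.
t²/2.3 = 1437.5 → t² = 3306.25 → t = 57.5.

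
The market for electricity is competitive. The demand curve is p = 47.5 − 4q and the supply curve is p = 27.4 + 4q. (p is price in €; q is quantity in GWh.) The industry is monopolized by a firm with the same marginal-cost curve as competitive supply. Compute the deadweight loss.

€2.81

Competitive equilibrium: 47.5 − 4q = 27.4 + 4q → q* = 2.5125, p* = 37.45.
Marginal revenue: MR = 47.5 − 8q. Set MR = MC: 47.5 − 8q = 27.4 + 4q → q_m = 1.675.
Price p_m = 47.5 − 4·1.675 = 40.8; MC(q_m) = 27.4 + 4·1.675 = 34.1.
Competitive q* = 2.5125, so Δq = 0.8375; wedge = 40.8 − 34.1 = 6.7.
Deadweight loss = ½ × 0.8375 × 6.7 = €2.81.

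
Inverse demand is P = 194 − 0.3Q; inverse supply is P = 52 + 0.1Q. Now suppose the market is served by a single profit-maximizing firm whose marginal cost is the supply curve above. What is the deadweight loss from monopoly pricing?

Competitive equilibrium: 194 − 0.3Q = 52 + 0.1Q → Q* = 355, P* = 87.5.
Marginal revenue: MR = 194 − 0.6Q. Set MR = MC: 194 − 0.6Q = 52 + 0.1Q → Q_m = 202.85714.
Price P_m = 194 − 0.3·202.85714 = 133.14286; MC(Q_m) = 52 + 0.1·202.85714 = 72.28571.
Competitive Q* = 355, so ΔQ = 152.14286; wedge = 133.14286 − 72.28571 = 60.85715.
DWL = ½ × 152.14286 × 60.85715 = 4629.49.

4629.49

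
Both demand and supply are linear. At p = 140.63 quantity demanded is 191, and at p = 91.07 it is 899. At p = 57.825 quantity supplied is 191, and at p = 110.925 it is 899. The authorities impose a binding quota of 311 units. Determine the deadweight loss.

14751.08

Demand slope = (91.07 − 140.63)/(899 − 191) = −0.07, so p = 154 − 0.07q.
Supply slope = (110.925 − 57.825)/(899 − 191) = 0.075, so p = 43.5 + 0.075q.
Competitive equilibrium: 154 − 0.07q = 43.5 + 0.075q → q* = 762.069, p* = 100.6552.
At q = 311: demand price = 154 − 0.07·311 = 132.23; supply price = 43.5 + 0.075·311 = 66.825.
Δq = 762.069 − 311 = 451.069; wedge = 132.23 − 66.825 = 65.405.
Deadweight loss = ½ × 451.069 × 65.405 = 14751.08.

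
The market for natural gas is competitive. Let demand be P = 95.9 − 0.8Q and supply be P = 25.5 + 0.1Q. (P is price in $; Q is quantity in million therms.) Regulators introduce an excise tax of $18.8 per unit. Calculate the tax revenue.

Competitive equilibrium: 95.9 − 0.8Q = 25.5 + 0.1Q → Q* = 78.2222, P* = 33.3222.
With the tax, the buyer price exceeds the seller price by 18.8: (95.9 − 0.8Q) − (25.5 + 0.1Q) = 18.8 → Q' = 57.3333.
Tax revenue = 18.8 × 57.3333 = $1077.87 million.

$1077.87 million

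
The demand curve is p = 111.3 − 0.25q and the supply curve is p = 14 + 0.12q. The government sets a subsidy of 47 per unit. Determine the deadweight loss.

Competitive equilibrium: 111.3 − 0.25q = 14 + 0.12q → q* = 262.97297, p* = 45.55676.
The subsidy lowers effective supply by 47: p = 0.12q − 33.
New quantity: 111.3 − 0.25q = 0.12q − 33 → q' = 390.
Overproduction Δq = 390 − 262.97297 = 127.02703; wedge = subsidy = 47.
Welfare loss = ½ × 127.02703 × 47 = 2985.14.

2985.14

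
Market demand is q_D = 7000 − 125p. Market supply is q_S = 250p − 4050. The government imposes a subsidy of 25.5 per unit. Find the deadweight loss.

In inverse form: demand p = 56 − 0.008q, supply p = 16.2 + 0.004q.
Competitive equilibrium: 56 − 0.008q = 16.2 + 0.004q → q* = 3316.6667, p* = 29.4667.
The subsidy lowers effective supply by 25.5: p = 0.004q − 9.3.
New quantity: 56 − 0.008q = 0.004q − 9.3 → q' = 5441.6667.
Overproduction Δq = 5441.6667 − 3316.6667 = 2125; wedge = subsidy = 25.5.
Welfare loss = ½ × 2125 × 25.5 = 27093.75.

27093.75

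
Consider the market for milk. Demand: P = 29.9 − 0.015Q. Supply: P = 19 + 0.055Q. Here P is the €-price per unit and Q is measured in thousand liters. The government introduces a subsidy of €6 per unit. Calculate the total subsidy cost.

€1448.57 thousand

Competitive equilibrium: 29.9 − 0.015Q = 19 + 0.055Q → Q* = 155.7143, P* = 27.5643.
The subsidy lowers effective supply by 6: P = 13 + 0.055Q.
New quantity: 29.9 − 0.015Q = 13 + 0.055Q → Q' = 241.4286.
Total subsidy cost = 6 × 241.4286 = €1448.57 thousand.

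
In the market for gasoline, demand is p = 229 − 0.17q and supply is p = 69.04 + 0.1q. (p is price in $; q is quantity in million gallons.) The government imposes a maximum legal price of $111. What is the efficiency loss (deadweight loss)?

Competitive equilibrium: 229 − 0.17q = 69.04 + 0.1q → q* = 592.4444, p* = 128.2844.
At the ceiling p = 111, quantity supplied = (111 − 69.04)/0.1 = 419.6.
Willingness to pay at q' = 419.6: 229 − 0.17·419.6 = 157.668.
Δq = 592.4444 − 419.6 = 172.8444; wedge = 157.668 − 111 = 46.668.
The triangle = ½ × 172.8444 × 46.668 = $4033.15 million.

$4033.15 million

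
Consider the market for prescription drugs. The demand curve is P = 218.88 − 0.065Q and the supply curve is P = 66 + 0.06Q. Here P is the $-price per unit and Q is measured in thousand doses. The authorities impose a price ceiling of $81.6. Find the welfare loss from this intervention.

Competitive equilibrium: 218.88 − 0.065Q = 66 + 0.06Q → Q* = 1223.04, P* = 139.3824.
At the ceiling P = 81.6, quantity supplied = (81.6 − 66)/0.06 = 260.
Willingness to pay at Q' = 260: 218.88 − 0.065·260 = 201.98.
ΔQ = 1223.04 − 260 = 963.04; wedge = 201.98 − 81.6 = 120.38.
Welfare loss = ½ × 963.04 × 120.38 = $57965.38 thousand.

$57965.38 thousand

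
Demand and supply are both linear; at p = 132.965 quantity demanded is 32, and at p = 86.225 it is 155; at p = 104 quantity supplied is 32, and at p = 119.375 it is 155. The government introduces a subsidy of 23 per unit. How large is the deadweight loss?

523.76

Demand slope = (86.225 − 132.965)/(155 − 32) = −0.38, so p = 145.125 − 0.38q.
Supply slope = (119.375 − 104)/(155 − 32) = 0.125, so p = 100 + 0.125q.
Competitive equilibrium: 145.125 − 0.38q = 100 + 0.125q → q* = 89.3564, p* = 111.1696.
The subsidy lowers effective supply by 23: p = 77 + 0.125q.
New quantity: 145.125 − 0.38q = 77 + 0.125q → q' = 134.901.
Overproduction Δq = 134.901 − 89.3564 = 45.5446; wedge = subsidy = 23.
Deadweight loss = ½ × 45.5446 × 23 = 523.76.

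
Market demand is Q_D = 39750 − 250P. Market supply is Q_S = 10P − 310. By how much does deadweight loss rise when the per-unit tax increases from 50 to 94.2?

In inverse form: demand P = 159 − 0.004Q, supply P = 31 + 0.1Q.
Competitive equilibrium: 159 − 0.004Q = 31 + 0.1Q → Q* = 1230.7692, P* = 154.0769.
For a per-unit tax t: ΔQ = t/0.104, so DWL = ½·t·(t/0.104) = t²/0.208.
At t = 50: DWL = 12019.231. At t = 94.2: DWL = 42661.731.
Increase = 42661.731 − 12019.231 = 30642.50.

30642.50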